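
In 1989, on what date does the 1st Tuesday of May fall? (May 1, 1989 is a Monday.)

2 May 1989

May 1989 begins on a Monday, so the first Tuesday is May 2 (1 day later).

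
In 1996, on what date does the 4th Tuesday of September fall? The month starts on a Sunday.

September 1996 begins on a Sunday, so the first Tuesday is September 3 (2 days later).
The 4th Tuesday is 3 weeks later: 3 + 21 = 24.

24 September 1996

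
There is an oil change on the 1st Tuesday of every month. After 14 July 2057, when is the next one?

7 August 2057

July 2057 starts on a Sunday, so its 1st Tuesday is 3 July 2057 (2 days in).
That is not after 14 July 2057, so look at August 2057.
August 2057 starts on a Wednesday, so its 1st Tuesday is 7 August 2057 (6 days in).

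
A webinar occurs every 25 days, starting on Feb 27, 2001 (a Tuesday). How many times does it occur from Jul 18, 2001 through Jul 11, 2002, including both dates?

14

Occurrences land 25·i days after Feb 27, 2001 for i = 0, 1, 2, …
Jul 18, 2001 is 141 days after the start; 141 ÷ 25 = 5 remainder 16; since the remainder is 16, round up to i = 6. First occurrence in the window: #7 on Jul 27, 2001 (6×25 = 150 days in).
Jul 11, 2002 is 499 days after the start; 499 ÷ 25 = 19 remainder 24. Last occurrence in the window: #20 on Jun 17, 2002.
Occurrences #7 through #20: 14 in total.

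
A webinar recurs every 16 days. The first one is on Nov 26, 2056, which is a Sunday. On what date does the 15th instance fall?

Jul 8, 2057

The 15th occurrence is 14 intervals after the first: 14 × 16 = 224 days after Nov 26, 2056.
Nov has 30 days — 4 days to the end of Nov leaves 220.
Dec has 31 days (189 left).
Jan has 31 days (158 left).
Feb has 28 days (130 left).
Mar has 31 days (99 left).
Apr has 30 days (69 left).
May has 31 days (38 left).
Jun has 30 days (8 left).
8 days into Jul → Jul 8, 2057.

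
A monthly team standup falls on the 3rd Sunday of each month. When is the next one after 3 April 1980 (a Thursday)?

20 April 1980

April 1980 starts on a Tuesday; its first Sunday is the 6th, so the 3rd Sunday is the 20th — 20 April 1980.
20 April 1980 is after 3 April 1980, so that is the next one.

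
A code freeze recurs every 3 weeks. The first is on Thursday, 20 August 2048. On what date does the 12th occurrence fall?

The 12th occurrence is 11 intervals after the first: 11 × 21 = 231 days after 20 August 2048.
August has 31 days — 11 days to the end of August leaves 220.
September has 30 days (190 left).
October has 31 days (159 left).
November has 30 days (129 left).
December has 31 days (98 left).
January has 31 days (67 left).
February has 28 days (39 left).
March has 31 days (8 left).
8 days into April → 8 April 2049.

8 April 2049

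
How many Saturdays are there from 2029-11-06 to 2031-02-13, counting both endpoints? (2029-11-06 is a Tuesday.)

66

2029-11-06 is a Tuesday; the first Saturday on or after it is 2029-11-10 (4 days later).
From 2029-11-10 to 2031-02-13: 51 + 365 + 44 = 460 days (rest of 2029, 2030, to 2031-02-13 in 2031).
460 ÷ 7 = 65 full weeks with remainder 5, so 65 more Saturdays after the first → 66.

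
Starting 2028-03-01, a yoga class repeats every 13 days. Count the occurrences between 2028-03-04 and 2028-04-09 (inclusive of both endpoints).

3

Occurrences land 13·i days after 2028-03-01 for i = 0, 1, 2, …
2028-03-04 is 3 days after the start; 3 ÷ 13 = 0 remainder 3; since the remainder is 3, round up to i = 1. First occurrence in the window: #2 on 2028-03-14 (1×13 = 13 days in).
2028-04-09 is 39 days after the start; 39 ÷ 13 = 3 remainder 0. Last occurrence in the window: #4 on 2028-04-09.
Occurrences #2 through #4: 3 in total.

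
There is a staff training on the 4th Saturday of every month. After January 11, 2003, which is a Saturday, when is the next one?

January 2003 starts on a Wednesday; its first Saturday is the 4th, so the 4th Saturday is the 25th — January 25, 2003.
January 25, 2003 is after January 11, 2003, so that is the next one.

January 25, 2003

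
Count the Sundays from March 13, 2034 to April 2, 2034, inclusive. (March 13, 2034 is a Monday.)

March 13, 2034 is a Monday; the first Sunday on or after it is March 19, 2034 (6 days later).
From March 19, 2034 to April 2, 2034: 12 + 2 = 14 days (rest of March, April).
14 ÷ 7 = 2 full weeks with remainder 0, so 2 more Sundays after the first → 3.

3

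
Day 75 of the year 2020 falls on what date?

Jan has 31 days (75 − 31 = 44 remain).
Feb has 29 days (44 − 29 = 15 remain).
15 into Mar → Mar 15.

Mar 15, 2020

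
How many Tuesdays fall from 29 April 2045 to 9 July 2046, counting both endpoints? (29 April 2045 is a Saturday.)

29 April 2045 is a Saturday; the first Tuesday on or after it is 2 May 2045 (3 days later).
From 2 May 2045 to 9 July 2046: 243 + 190 = 433 days (rest of 2045, to 9 July 2046 in 2046).
433 ÷ 7 = 61 full weeks with remainder 6, so 61 more Tuesdays after the first → 62.

62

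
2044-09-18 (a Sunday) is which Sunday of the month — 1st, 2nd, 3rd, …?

Day 18 falls in week ⌈18/7⌉ of the month.
Days 1–7 hold the 1st Sunday, 8–14 the 2nd, 15–21 the 3rd, 22–28 the 4th, 29–31 the 5th.
18 is in the range for the 3rd.

3rd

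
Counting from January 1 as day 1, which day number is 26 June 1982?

177

Days in months before June: 31 + 28 + 31 + 30 + 31 = 151.
Plus 26 days into June → day 177.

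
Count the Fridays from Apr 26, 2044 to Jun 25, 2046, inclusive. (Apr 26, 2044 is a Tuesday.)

Apr 26, 2044 is a Tuesday; the first Friday on or after it is Apr 29, 2044 (3 days later).
From Apr 29, 2044 to Jun 25, 2046: 246 + 365 + 176 = 787 days (rest of 2044, 2045, to Jun 25, 2046 in 2046).
787 ÷ 7 = 112 full weeks with remainder 3, so 112 more Fridays after the first → 113.

113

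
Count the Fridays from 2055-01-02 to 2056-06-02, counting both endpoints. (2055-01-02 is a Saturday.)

74

2055-01-02 is a Saturday; the first Friday on or after it is 2055-01-08 (6 days later).
From 2055-01-08 to 2056-06-02: 357 + 154 = 511 days (rest of 2055, to 2056-06-02 in 2056).
511 ÷ 7 = 73 full weeks with remainder 0, so 73 more Fridays after the first → 74.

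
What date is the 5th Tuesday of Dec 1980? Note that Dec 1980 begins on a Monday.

Dec 1980 begins on a Monday, so the first Tuesday is Dec 2 (1 day later).
The 5th Tuesday is 4 weeks later: 2 + 28 = 30.

Dec 30, 1980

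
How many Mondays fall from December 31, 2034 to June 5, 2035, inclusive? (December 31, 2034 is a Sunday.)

23

December 31, 2034 is a Sunday; the first Monday on or after it is January 1, 2035 (1 day later).
From January 1, 2035 to June 5, 2035: 30 + 28 + 31 + 30 + 31 + 5 = 155 days (rest of January, February, March, April, May, June).
155 ÷ 7 = 22 full weeks with remainder 1, so 22 more Mondays after the first → 23.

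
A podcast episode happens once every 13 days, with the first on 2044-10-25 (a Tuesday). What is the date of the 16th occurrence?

2045-05-08

The 16th occurrence is 15 intervals after the first: 15 × 13 = 195 days after 2044-10-25.
October has 31 days — 6 days to the end of October leaves 189.
November has 30 days (159 left).
December has 31 days (128 left).
January has 31 days (97 left).
February has 28 days (69 left).
March has 31 days (38 left).
April has 30 days (8 left).
8 days into May → 2045-05-08.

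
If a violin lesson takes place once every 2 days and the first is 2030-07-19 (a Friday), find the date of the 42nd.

The 42nd occurrence is 41 intervals after the first: 41 × 2 = 82 days after 2030-07-19.
July has 31 days — 12 days to the end of July leaves 70.
August has 31 days (39 left).
September has 30 days (9 left).
9 days into October → 2030-10-09.

2030-10-09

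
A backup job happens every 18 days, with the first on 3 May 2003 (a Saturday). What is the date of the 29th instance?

18 September 2004

The 29th occurrence is 28 intervals after the first: 28 × 18 = 504 days after 3 May 2003.
May has 31 days — 28 days to the end of May leaves 476.
From end of May to end of 2003 is 214 days (262 left).
January has 31 days (231 left).
February has 29 days (202 left).
March has 31 days (171 left).
April has 30 days (141 left).
May has 31 days (110 left).
June has 30 days (80 left).
July has 31 days (49 left).
August has 31 days (18 left).
18 days into September → 18 September 2004.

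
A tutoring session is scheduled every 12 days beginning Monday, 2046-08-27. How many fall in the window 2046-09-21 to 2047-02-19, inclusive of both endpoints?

12

Occurrences land 12·i days after 2046-08-27 for i = 0, 1, 2, …
2046-09-21 is 25 days after the start; 25 ÷ 12 = 2 remainder 1; since the remainder is 1, round up to i = 3. First occurrence in the window: #4 on 2046-10-02 (3×12 = 36 days in).
2047-02-19 is 176 days after the start; 176 ÷ 12 = 14 remainder 8. Last occurrence in the window: #15 on 2047-02-11.
Occurrences #4 through #15: 12 in total.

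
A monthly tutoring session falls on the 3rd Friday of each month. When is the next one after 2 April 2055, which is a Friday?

April 2055 starts on a Thursday; its first Friday is the 2nd, so the 3rd Friday is the 16th — 16 April 2055.
16 April 2055 is after 2 April 2055, so that is the next one.

16 April 2055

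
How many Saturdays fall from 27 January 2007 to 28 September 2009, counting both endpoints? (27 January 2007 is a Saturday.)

140

27 January 2007 is a Saturday; the first Saturday on or after it is 27 January 2007.
From 27 January 2007 to 28 September 2009: 338 + 366 + 271 = 975 days (rest of 2007, 2008, to 28 September 2009 in 2009).
975 ÷ 7 = 139 full weeks with remainder 2, so 139 more Saturdays after the first → 140.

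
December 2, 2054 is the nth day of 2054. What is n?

336

Days in months before December: 31 + 28 + 31 + 30 + 31 + 30 + 31 + 31 + 30 + 31 + 30 = 334.
Plus 2 days into December → day 336.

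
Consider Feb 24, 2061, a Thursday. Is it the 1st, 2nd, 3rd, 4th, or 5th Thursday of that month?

4th

Day 24 falls in week ⌈24/7⌉ of the month.
Days 1–7 hold the 1st Thursday, 8–14 the 2nd, 15–21 the 3rd, 22–28 the 4th, 29–31 the 5th.
24 is in the range for the 4th.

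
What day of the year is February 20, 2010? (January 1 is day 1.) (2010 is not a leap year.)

Days in months before February: 31 = 31.
Plus 20 days into February → day 51.

51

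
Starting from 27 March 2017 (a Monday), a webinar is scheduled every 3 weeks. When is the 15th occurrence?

15 January 2018

The 15th occurrence is 14 intervals after the first: 14 × 21 = 294 days after 27 March 2017.
March has 31 days — 4 days to the end of March leaves 290.
April has 30 days (260 left).
May has 31 days (229 left).
June has 30 days (199 left).
July has 31 days (168 left).
August has 31 days (137 left).
September has 30 days (107 left).
October has 31 days (76 left).
November has 30 days (46 left).
December has 31 days (15 left).
15 days into January → 15 January 2018.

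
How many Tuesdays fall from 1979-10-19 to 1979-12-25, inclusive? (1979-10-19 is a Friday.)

10

1979-10-19 is a Friday; the first Tuesday on or after it is 1979-10-23 (4 days later).
From 1979-10-23 to 1979-12-25: 8 + 30 + 25 = 63 days (rest of October, November, December).
63 ÷ 7 = 9 full weeks with remainder 0, so 9 more Tuesdays after the first → 10.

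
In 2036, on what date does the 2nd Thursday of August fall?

14 August 2036

August 2036 begins on a Friday, so the first Thursday is August 7 (6 days later).
The 2nd Thursday is 1 weeks later: 7 + 7 = 14.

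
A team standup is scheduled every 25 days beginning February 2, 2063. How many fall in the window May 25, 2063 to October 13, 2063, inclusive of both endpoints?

Occurrences land 25·i days after February 2, 2063 for i = 0, 1, 2, …
May 25, 2063 is 112 days after the start; 112 ÷ 25 = 4 remainder 12; since the remainder is 12, round up to i = 5. First occurrence in the window: #6 on June 7, 2063 (5×25 = 125 days in).
October 13, 2063 is 253 days after the start; 253 ÷ 25 = 10 remainder 3. Last occurrence in the window: #11 on October 10, 2063.
Occurrences #6 through #11: 6 in total.

6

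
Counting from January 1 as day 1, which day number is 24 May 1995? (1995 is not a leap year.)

144

Days in months before May: 31 + 28 + 31 + 30 = 120.
Plus 24 days into May → day 144.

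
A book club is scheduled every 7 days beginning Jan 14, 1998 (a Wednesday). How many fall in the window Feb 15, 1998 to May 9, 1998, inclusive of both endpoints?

Occurrences land 7·i days after Jan 14, 1998 for i = 0, 1, 2, …
Feb 15, 1998 is 32 days after the start; 32 ÷ 7 = 4 remainder 4; since the remainder is 4, round up to i = 5. First occurrence in the window: #6 on Feb 18, 1998 (5×7 = 35 days in).
May 9, 1998 is 115 days after the start; 115 ÷ 7 = 16 remainder 3. Last occurrence in the window: #17 on May 6, 1998.
Occurrences #6 through #17: 12 in total.

12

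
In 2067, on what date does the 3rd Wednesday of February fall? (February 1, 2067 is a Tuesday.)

February 2067 begins on a Tuesday, so the first Wednesday is February 2 (1 day later).
The 3rd Wednesday is 2 weeks later: 2 + 14 = 16.

16 February 2067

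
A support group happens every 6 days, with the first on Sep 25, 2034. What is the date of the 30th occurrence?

The 30th occurrence is 29 intervals after the first: 29 × 6 = 174 days after Sep 25, 2034.
Sep has 30 days — 5 days to the end of Sep leaves 169.
Oct has 31 days (138 left).
Nov has 30 days (108 left).
Dec has 31 days (77 left).
Jan has 31 days (46 left).
Feb has 28 days (18 left).
18 days into Mar → Mar 18, 2035.

Mar 18, 2035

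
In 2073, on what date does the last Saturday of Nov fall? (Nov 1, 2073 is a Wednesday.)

Nov 25, 2073

Nov 2073 begins on a Wednesday, so the first Saturday is Nov 4 (3 days later).
Nov 2073 has 30 days. Adding weeks: 4, 11, 18, 25 — the last one ≤ 30 is the 25th.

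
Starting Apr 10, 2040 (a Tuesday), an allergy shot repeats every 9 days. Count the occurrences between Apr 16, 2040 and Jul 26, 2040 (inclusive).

11

Occurrences land 9·i days after Apr 10, 2040 for i = 0, 1, 2, …
Apr 16, 2040 is 6 days after the start; 6 ÷ 9 = 0 remainder 6; since the remainder is 6, round up to i = 1. First occurrence in the window: #2 on Apr 19, 2040 (1×9 = 9 days in).
Jul 26, 2040 is 107 days after the start; 107 ÷ 9 = 11 remainder 8. Last occurrence in the window: #12 on Jul 18, 2040.
Occurrences #2 through #12: 11 in total.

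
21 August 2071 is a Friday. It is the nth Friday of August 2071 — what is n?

Day 21 falls in week ⌈21/7⌉ of the month.
Days 1–7 hold the 1st Friday, 8–14 the 2nd, 15–21 the 3rd, 22–28 the 4th, 29–31 the 5th.
21 is in the range for the 3rd.

3rd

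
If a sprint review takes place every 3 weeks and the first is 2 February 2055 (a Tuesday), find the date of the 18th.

The 18th occurrence is 17 intervals after the first: 17 × 21 = 357 days after 2 February 2055.
February has 28 days — 26 days to the end of February leaves 331.
March has 31 days (300 left).
April has 30 days (270 left).
May has 31 days (239 left).
June has 30 days (209 left).
July has 31 days (178 left).
August has 31 days (147 left).
September has 30 days (117 left).
October has 31 days (86 left).
November has 30 days (56 left).
December has 31 days (25 left).
25 days into January → 25 January 2056.

25 January 2056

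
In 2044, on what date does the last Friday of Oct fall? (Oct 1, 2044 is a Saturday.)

Oct 28, 2044

Oct 2044 begins on a Saturday, so the first Friday is Oct 7 (6 days later).
Oct 2044 has 31 days. Adding weeks: 7, 14, 21, 28 — the last one ≤ 31 is the 28th.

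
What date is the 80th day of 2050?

Mar 21, 2050

Jan has 31 days (80 − 31 = 49 remain).
Feb has 28 days (49 − 28 = 21 remain).
21 into Mar → Mar 21.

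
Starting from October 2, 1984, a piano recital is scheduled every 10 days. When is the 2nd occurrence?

The 2nd occurrence is 1 interval after the first: 1 × 10 = 10 days after October 2, 1984.
10 days later is October 12, 1984.

October 12, 1984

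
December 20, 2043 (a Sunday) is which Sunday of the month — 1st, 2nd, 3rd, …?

3rd

Day 20 falls in week ⌈20/7⌉ of the month.
Days 1–7 hold the 1st Sunday, 8–14 the 2nd, 15–21 the 3rd, 22–28 the 4th, 29–31 the 5th.
20 is in the range for the 3rd.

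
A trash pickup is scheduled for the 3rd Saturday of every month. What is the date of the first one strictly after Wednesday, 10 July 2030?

July 2030 starts on a Monday; its first Saturday is the 6th, so the 3rd Saturday is the 20th — 20 July 2030.
20 July 2030 is after 10 July 2030, so that is the next one.

20 July 2030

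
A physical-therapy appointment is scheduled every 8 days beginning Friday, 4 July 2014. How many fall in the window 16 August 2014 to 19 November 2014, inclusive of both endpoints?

12

Occurrences land 8·i days after 4 July 2014 for i = 0, 1, 2, …
16 August 2014 is 43 days after the start; 43 ÷ 8 = 5 remainder 3; since the remainder is 3, round up to i = 6. First occurrence in the window: #7 on 21 August 2014 (6×8 = 48 days in).
19 November 2014 is 138 days after the start; 138 ÷ 8 = 17 remainder 2. Last occurrence in the window: #18 on 17 November 2014.
Occurrences #7 through #18: 12 in total.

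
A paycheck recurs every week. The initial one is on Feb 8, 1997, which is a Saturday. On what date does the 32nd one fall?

Sep 13, 1997

The 32nd occurrence is 31 intervals after the first: 31 × 7 = 217 days after Feb 8, 1997.
Feb has 28 days — 20 days to the end of Feb leaves 197.
Mar has 31 days (166 left).
Apr has 30 days (136 left).
May has 31 days (105 left).
Jun has 30 days (75 left).
Jul has 31 days (44 left).
Aug has 31 days (13 left).
13 days into Sep → Sep 13, 1997.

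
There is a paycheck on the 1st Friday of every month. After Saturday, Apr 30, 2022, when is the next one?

May 6, 2022

Apr 2022 starts on a Friday, so its 1st Friday is Apr 1, 2022.
That is not after Apr 30, 2022, so look at May 2022.
May 2022 starts on a Sunday, so its 1st Friday is May 6, 2022 (5 days in).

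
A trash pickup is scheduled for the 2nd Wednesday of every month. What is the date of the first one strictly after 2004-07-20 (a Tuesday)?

July 2004 starts on a Thursday; its first Wednesday is the 7th, so the 2nd Wednesday is the 14th — 2004-07-14.
That is not after 2004-07-20, so look at August 2004.
August 2004 starts on a Sunday; its first Wednesday is the 4th, so the 2nd Wednesday is the 11th — 2004-08-11.

2004-08-11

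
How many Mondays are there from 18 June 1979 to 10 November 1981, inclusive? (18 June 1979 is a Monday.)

126

18 June 1979 is a Monday; the first Monday on or after it is 18 June 1979.
From 18 June 1979 to 10 November 1981: 196 + 366 + 314 = 876 days (rest of 1979, 1980, to 10 November 1981 in 1981).
876 ÷ 7 = 125 full weeks with remainder 1, so 125 more Mondays after the first → 126.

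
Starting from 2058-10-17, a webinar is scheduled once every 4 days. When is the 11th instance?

2058-11-26

The 11th occurrence is 10 intervals after the first: 10 × 4 = 40 days after 2058-10-17.
October has 31 days — 14 days to the end of October leaves 26.
26 days into November → 2058-11-26.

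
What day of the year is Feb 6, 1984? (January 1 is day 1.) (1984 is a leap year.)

37

Days in months before Feb: 31 = 31.
Plus 6 days into Feb → day 37.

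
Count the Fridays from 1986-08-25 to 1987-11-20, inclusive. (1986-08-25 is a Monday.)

65

1986-08-25 is a Monday; the first Friday on or after it is 1986-08-29 (4 days later).
From 1986-08-29 to 1987-11-20: 124 + 324 = 448 days (rest of 1986, to 1987-11-20 in 1987).
448 ÷ 7 = 64 full weeks with remainder 0, so 64 more Fridays after the first → 65.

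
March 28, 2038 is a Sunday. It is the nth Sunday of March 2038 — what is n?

4th

Day 28 falls in week ⌈28/7⌉ of the month.
Days 1–7 hold the 1st Sunday, 8–14 the 2nd, 15–21 the 3rd, 22–28 the 4th, 29–31 the 5th.
28 is in the range for the 4th.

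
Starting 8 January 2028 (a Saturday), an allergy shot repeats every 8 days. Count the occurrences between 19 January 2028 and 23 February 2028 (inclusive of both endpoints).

4

Occurrences land 8·i days after 8 January 2028 for i = 0, 1, 2, …
19 January 2028 is 11 days after the start; 11 ÷ 8 = 1 remainder 3; since the remainder is 3, round up to i = 2. First occurrence in the window: #3 on 24 January 2028 (2×8 = 16 days in).
23 February 2028 is 46 days after the start; 46 ÷ 8 = 5 remainder 6. Last occurrence in the window: #6 on 17 February 2028.
Occurrences #3 through #6: 4 in total.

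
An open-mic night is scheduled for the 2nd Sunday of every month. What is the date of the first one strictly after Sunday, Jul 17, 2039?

Jul 2039 starts on a Friday; its first Sunday is the 3rd, so the 2nd Sunday is the 10th — Jul 10, 2039.
That is not after Jul 17, 2039, so look at Aug 2039.
Aug 2039 starts on a Monday; its first Sunday is the 7th, so the 2nd Sunday is the 14th — Aug 14, 2039.

Aug 14, 2039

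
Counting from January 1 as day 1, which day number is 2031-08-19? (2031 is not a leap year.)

231

Days in months before August: 31 + 28 + 31 + 30 + 31 + 30 + 31 = 212.
Plus 19 days into August → day 231.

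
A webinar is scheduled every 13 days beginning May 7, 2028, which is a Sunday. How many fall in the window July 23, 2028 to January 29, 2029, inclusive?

Occurrences land 13·i days after May 7, 2028 for i = 0, 1, 2, …
July 23, 2028 is 77 days after the start; 77 ÷ 13 = 5 remainder 12; since the remainder is 12, round up to i = 6. First occurrence in the window: #7 on July 24, 2028 (6×13 = 78 days in).
January 29, 2029 is 267 days after the start; 267 ÷ 13 = 20 remainder 7. Last occurrence in the window: #21 on January 22, 2029.
Occurrences #7 through #21: 15 in total.

15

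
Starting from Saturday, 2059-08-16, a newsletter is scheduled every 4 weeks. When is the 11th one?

The 11th occurrence is 10 intervals after the first: 10 × 28 = 280 days after 2059-08-16.
August has 31 days — 15 days to the end of August leaves 265.
September has 30 days (235 left).
October has 31 days (204 left).
November has 30 days (174 left).
December has 31 days (143 left).
January has 31 days (112 left).
February has 29 days (83 left).
March has 31 days (52 left).
April has 30 days (22 left).
22 days into May → 2060-05-22.

2060-05-22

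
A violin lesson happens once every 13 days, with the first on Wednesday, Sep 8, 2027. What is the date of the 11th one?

Jan 16, 2028

The 11th occurrence is 10 intervals after the first: 10 × 13 = 130 days after Sep 8, 2027.
Sep has 30 days — 22 days to the end of Sep leaves 108.
Oct has 31 days (77 left).
Nov has 30 days (47 left).
Dec has 31 days (16 left).
16 days into Jan → Jan 16, 2028.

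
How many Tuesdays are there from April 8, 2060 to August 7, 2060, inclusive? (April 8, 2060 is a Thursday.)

17

April 8, 2060 is a Thursday; the first Tuesday on or after it is April 13, 2060 (5 days later).
From April 13, 2060 to August 7, 2060: 17 + 31 + 30 + 31 + 7 = 116 days (rest of April, May, June, July, August).
116 ÷ 7 = 16 full weeks with remainder 4, so 16 more Tuesdays after the first → 17.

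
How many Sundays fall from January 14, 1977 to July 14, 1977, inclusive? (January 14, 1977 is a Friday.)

26

January 14, 1977 is a Friday; the first Sunday on or after it is January 16, 1977 (2 days later).
From January 16, 1977 to July 14, 1977: 15 + 28 + 31 + 30 + 31 + 30 + 14 = 179 days (rest of January, February, March, April, May, June, July).
179 ÷ 7 = 25 full weeks with remainder 4, so 25 more Sundays after the first → 26.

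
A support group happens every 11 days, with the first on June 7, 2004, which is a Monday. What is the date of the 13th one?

The 13th occurrence is 12 intervals after the first: 12 × 11 = 132 days after June 7, 2004.
June has 30 days — 23 days to the end of June leaves 109.
July has 31 days (78 left).
August has 31 days (47 left).
September has 30 days (17 left).
17 days into October → October 17, 2004.

October 17, 2004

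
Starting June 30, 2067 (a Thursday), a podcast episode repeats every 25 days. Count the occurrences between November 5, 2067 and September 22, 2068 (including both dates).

Occurrences land 25·i days after June 30, 2067 for i = 0, 1, 2, …
November 5, 2067 is 128 days after the start; 128 ÷ 25 = 5 remainder 3; since the remainder is 3, round up to i = 6. First occurrence in the window: #7 on November 27, 2067 (6×25 = 150 days in).
September 22, 2068 is 450 days after the start; 450 ÷ 25 = 18 remainder 0. Last occurrence in the window: #19 on September 22, 2068.
Occurrences #7 through #19: 13 in total.

13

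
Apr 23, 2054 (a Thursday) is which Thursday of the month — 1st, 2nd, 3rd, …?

4th

Day 23 falls in week ⌈23/7⌉ of the month.
Days 1–7 hold the 1st Thursday, 8–14 the 2nd, 15–21 the 3rd, 22–28 the 4th, 29–31 the 5th.
23 is in the range for the 4th.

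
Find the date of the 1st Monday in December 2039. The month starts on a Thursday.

2039-12-05

December 2039 begins on a Thursday, so the first Monday is December 5 (4 days later).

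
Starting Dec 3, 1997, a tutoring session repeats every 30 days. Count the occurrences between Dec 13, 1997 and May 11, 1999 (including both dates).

Occurrences land 30·i days after Dec 3, 1997 for i = 0, 1, 2, …
Dec 13, 1997 is 10 days after the start; 10 ÷ 30 = 0 remainder 10; since the remainder is 10, round up to i = 1. First occurrence in the window: #2 on Jan 2, 1998 (1×30 = 30 days in).
May 11, 1999 is 524 days after the start; 524 ÷ 30 = 17 remainder 14. Last occurrence in the window: #18 on Apr 27, 1999.
Occurrences #2 through #18: 17 in total.

17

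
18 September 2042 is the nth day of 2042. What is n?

261

Days in months before September: 31 + 28 + 31 + 30 + 31 + 30 + 31 + 31 = 243.
Plus 18 days into September → day 261.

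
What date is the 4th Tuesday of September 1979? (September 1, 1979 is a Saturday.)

25 September 1979

September 1979 begins on a Saturday, so the first Tuesday is September 4 (3 days later).
The 4th Tuesday is 3 weeks later: 4 + 21 = 25.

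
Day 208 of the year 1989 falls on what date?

January has 31 days (208 − 31 = 177 remain).
February has 28 days (177 − 28 = 149 remain).
March has 31 days (149 − 31 = 118 remain).
April has 30 days (118 − 30 = 88 remain).
May has 31 days (88 − 31 = 57 remain).
June has 30 days (57 − 30 = 27 remain).
27 into July → July 27.

July 27, 1989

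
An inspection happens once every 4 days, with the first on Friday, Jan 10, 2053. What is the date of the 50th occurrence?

Jul 25, 2053

The 50th occurrence is 49 intervals after the first: 49 × 4 = 196 days after Jan 10, 2053.
Jan has 31 days — 21 days to the end of Jan leaves 175.
Feb has 28 days (147 left).
Mar has 31 days (116 left).
Apr has 30 days (86 left).
May has 31 days (55 left).
Jun has 30 days (25 left).
25 days into Jul → Jul 25, 2053.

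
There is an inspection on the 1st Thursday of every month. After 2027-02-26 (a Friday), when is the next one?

February 2027 starts on a Monday, so its 1st Thursday is 2027-02-04 (3 days in).
That is not after 2027-02-26, so look at March 2027.
March 2027 starts on a Monday, so its 1st Thursday is 2027-03-04 (3 days in).

2027-03-04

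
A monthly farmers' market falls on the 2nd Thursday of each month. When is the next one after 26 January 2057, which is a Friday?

January 2057 starts on a Monday; its first Thursday is the 4th, so the 2nd Thursday is the 11th — 11 January 2057.
That is not after 26 January 2057, so look at February 2057.
February 2057 starts on a Thursday; its first Thursday is the 1st, so the 2nd Thursday is the 8th — 8 February 2057.

8 February 2057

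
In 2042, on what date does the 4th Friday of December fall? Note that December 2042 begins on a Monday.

December 2042 begins on a Monday, so the first Friday is December 5 (4 days later).
The 4th Friday is 3 weeks later: 5 + 21 = 26.

26 December 2042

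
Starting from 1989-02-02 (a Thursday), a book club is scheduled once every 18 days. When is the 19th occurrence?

1989-12-23

The 19th occurrence is 18 intervals after the first: 18 × 18 = 324 days after 1989-02-02.
February has 28 days — 26 days to the end of February leaves 298.
March has 31 days (267 left).
April has 30 days (237 left).
May has 31 days (206 left).
June has 30 days (176 left).
July has 31 days (145 left).
August has 31 days (114 left).
September has 30 days (84 left).
October has 31 days (53 left).
November has 30 days (23 left).
23 days into December → 1989-12-23.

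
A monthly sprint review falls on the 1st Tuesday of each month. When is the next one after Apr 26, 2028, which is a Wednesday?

May 2, 2028

Apr 2028 starts on a Saturday, so its 1st Tuesday is Apr 4, 2028 (3 days in).
That is not after Apr 26, 2028, so look at May 2028.
May 2028 starts on a Monday, so its 1st Tuesday is May 2, 2028 (1 day in).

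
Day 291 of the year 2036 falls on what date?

2036-10-17

January has 31 days (291 − 31 = 260 remain).
February has 29 days (260 − 29 = 231 remain).
March has 31 days (231 − 31 = 200 remain).
April has 30 days (200 − 30 = 170 remain).
May has 31 days (170 − 31 = 139 remain).
June has 30 days (139 − 30 = 109 remain).
July has 31 days (109 − 31 = 78 remain).
August has 31 days (78 − 31 = 47 remain).
September has 30 days (47 − 30 = 17 remain).
17 into October → October 17.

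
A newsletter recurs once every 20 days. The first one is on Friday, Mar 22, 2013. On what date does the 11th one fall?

The 11th occurrence is 10 intervals after the first: 10 × 20 = 200 days after Mar 22, 2013.
Mar has 31 days — 9 days to the end of Mar leaves 191.
Apr has 30 days (161 left).
May has 31 days (130 left).
Jun has 30 days (100 left).
Jul has 31 days (69 left).
Aug has 31 days (38 left).
Sep has 30 days (8 left).
8 days into Oct → Oct 8, 2013.

Oct 8, 2013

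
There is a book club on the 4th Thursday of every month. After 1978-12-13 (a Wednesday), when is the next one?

December 1978 starts on a Friday; its first Thursday is the 7th, so the 4th Thursday is the 28th — 1978-12-28.
1978-12-28 is after 1978-12-13, so that is the next one.

1978-12-28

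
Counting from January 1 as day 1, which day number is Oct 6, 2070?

Days in months before Oct: 31 + 28 + 31 + 30 + 31 + 30 + 31 + 31 + 30 = 273.
Plus 6 days into Oct → day 279.

279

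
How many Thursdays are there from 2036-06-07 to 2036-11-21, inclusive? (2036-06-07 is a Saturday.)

24

2036-06-07 is a Saturday; the first Thursday on or after it is 2036-06-12 (5 days later).
From 2036-06-12 to 2036-11-21: 18 + 31 + 31 + 30 + 31 + 21 = 162 days (rest of June, July, August, September, October, November).
162 ÷ 7 = 23 full weeks with remainder 1, so 23 more Thursdays after the first → 24.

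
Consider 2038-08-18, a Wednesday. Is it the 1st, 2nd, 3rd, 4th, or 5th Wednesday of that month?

3rd

Day 18 falls in week ⌈18/7⌉ of the month.
Days 1–7 hold the 1st Wednesday, 8–14 the 2nd, 15–21 the 3rd, 22–28 the 4th, 29–31 the 5th.
18 is in the range for the 3rd.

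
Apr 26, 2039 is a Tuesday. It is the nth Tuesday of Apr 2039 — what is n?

4th

Day 26 falls in week ⌈26/7⌉ of the month.
Days 1–7 hold the 1st Tuesday, 8–14 the 2nd, 15–21 the 3rd, 22–28 the 4th, 29–31 the 5th.
26 is in the range for the 4th.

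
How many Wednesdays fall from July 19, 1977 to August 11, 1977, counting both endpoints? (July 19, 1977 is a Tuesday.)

July 19, 1977 is a Tuesday; the first Wednesday on or after it is July 20, 1977 (1 day later).
From July 20, 1977 to August 11, 1977: 11 + 11 = 22 days (rest of July, August).
22 ÷ 7 = 3 full weeks with remainder 1, so 3 more Wednesdays after the first → 4.

4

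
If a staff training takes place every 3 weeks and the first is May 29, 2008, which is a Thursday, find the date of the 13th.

Feb 5, 2009

The 13th occurrence is 12 intervals after the first: 12 × 21 = 252 days after May 29, 2008.
May has 31 days — 2 days to the end of May leaves 250.
Jun has 30 days (220 left).
Jul has 31 days (189 left).
Aug has 31 days (158 left).
Sep has 30 days (128 left).
Oct has 31 days (97 left).
Nov has 30 days (67 left).
Dec has 31 days (36 left).
Jan has 31 days (5 left).
5 days into Feb → Feb 5, 2009.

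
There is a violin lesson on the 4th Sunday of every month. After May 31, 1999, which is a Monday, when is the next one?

May 1999 starts on a Saturday; its first Sunday is the 2nd, so the 4th Sunday is the 23rd — May 23, 1999.
That is not after May 31, 1999, so look at June 1999.
June 1999 starts on a Tuesday; its first Sunday is the 6th, so the 4th Sunday is the 27th — June 27, 1999.

June 27, 1999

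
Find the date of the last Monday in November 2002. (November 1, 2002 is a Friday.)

November 2002 begins on a Friday, so the first Monday is November 4 (3 days later).
November 2002 has 30 days. Adding weeks: 4, 11, 18, 25 — the last one ≤ 30 is the 25th.

25 November 2002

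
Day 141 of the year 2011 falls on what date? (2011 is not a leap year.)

May 21, 2011

January has 31 days (141 − 31 = 110 remain).
February has 28 days (110 − 28 = 82 remain).
March has 31 days (82 − 31 = 51 remain).
April has 30 days (51 − 30 = 21 remain).
21 into May → May 21.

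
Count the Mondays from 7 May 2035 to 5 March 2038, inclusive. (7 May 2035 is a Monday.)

7 May 2035 is a Monday; the first Monday on or after it is 7 May 2035.
From 7 May 2035 to 5 March 2038: 238 + 366 + 365 + 64 = 1033 days (rest of 2035, 2036, 2037, to 5 March 2038 in 2038).
1033 ÷ 7 = 147 full weeks with remainder 4, so 147 more Mondays after the first → 148.

148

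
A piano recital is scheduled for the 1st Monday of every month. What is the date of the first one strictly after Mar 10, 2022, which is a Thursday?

Mar 2022 starts on a Tuesday, so its 1st Monday is Mar 7, 2022 (6 days in).
That is not after Mar 10, 2022, so look at Apr 2022.
Apr 2022 starts on a Friday, so its 1st Monday is Apr 4, 2022 (3 days in).

Apr 4, 2022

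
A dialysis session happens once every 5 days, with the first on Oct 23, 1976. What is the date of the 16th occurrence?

The 16th occurrence is 15 intervals after the first: 15 × 5 = 75 days after Oct 23, 1976.
Oct has 31 days — 8 days to the end of Oct leaves 67.
Nov has 30 days (37 left).
Dec has 31 days (6 left).
6 days into Jan → Jan 6, 1977.

Jan 6, 1977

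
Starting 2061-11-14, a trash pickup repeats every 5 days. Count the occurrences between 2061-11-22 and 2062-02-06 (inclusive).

15

Occurrences land 5·i days after 2061-11-14 for i = 0, 1, 2, …
2061-11-22 is 8 days after the start; 8 ÷ 5 = 1 remainder 3; since the remainder is 3, round up to i = 2. First occurrence in the window: #3 on 2061-11-24 (2×5 = 10 days in).
2062-02-06 is 84 days after the start; 84 ÷ 5 = 16 remainder 4. Last occurrence in the window: #17 on 2062-02-02.
Occurrences #3 through #17: 15 in total.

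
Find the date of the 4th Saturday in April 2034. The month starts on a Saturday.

April 2034 begins on a Saturday, so the first Saturday is April 1.
The 4th Saturday is 3 weeks later: 1 + 21 = 22.

2034-04-22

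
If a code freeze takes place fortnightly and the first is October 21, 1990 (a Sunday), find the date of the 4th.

The 4th occurrence is 3 intervals after the first: 3 × 14 = 42 days after October 21, 1990.
October has 31 days — 10 days to the end of October leaves 32.
November has 30 days (2 left).
2 days into December → December 2, 1990.

December 2, 1990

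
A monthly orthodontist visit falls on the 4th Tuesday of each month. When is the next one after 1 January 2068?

January 2068 starts on a Sunday; its first Tuesday is the 3rd, so the 4th Tuesday is the 24th — 24 January 2068.
24 January 2068 is after 1 January 2068, so that is the next one.

24 January 2068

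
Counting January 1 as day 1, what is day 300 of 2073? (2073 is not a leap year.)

January has 31 days (300 − 31 = 269 remain).
February has 28 days (269 − 28 = 241 remain).
March has 31 days (241 − 31 = 210 remain).
April has 30 days (210 − 30 = 180 remain).
May has 31 days (180 − 31 = 149 remain).
June has 30 days (149 − 30 = 119 remain).
July has 31 days (119 − 31 = 88 remain).
August has 31 days (88 − 31 = 57 remain).
September has 30 days (57 − 30 = 27 remain).
27 into October → October 27.

October 27, 2073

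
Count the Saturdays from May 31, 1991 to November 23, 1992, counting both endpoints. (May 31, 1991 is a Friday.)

May 31, 1991 is a Friday; the first Saturday on or after it is June 1, 1991 (1 day later).
From June 1, 1991 to November 23, 1992: 213 + 328 = 541 days (rest of 1991, to November 23, 1992 in 1992).
541 ÷ 7 = 77 full weeks with remainder 2, so 77 more Saturdays after the first → 78.

78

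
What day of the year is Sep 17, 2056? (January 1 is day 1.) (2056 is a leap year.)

261

Days in months before Sep: 31 + 29 + 31 + 30 + 31 + 30 + 31 + 31 = 244.
Plus 17 days into Sep → day 261.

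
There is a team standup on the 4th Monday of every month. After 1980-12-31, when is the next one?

1981-01-26

December 1980 starts on a Monday; its first Monday is the 1st, so the 4th Monday is the 22nd — 1980-12-22.
That is not after 1980-12-31, so look at January 1981.
January 1981 starts on a Thursday; its first Monday is the 5th, so the 4th Monday is the 26th — 1981-01-26.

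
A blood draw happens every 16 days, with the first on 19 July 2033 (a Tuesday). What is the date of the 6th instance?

The 6th occurrence is 5 intervals after the first: 5 × 16 = 80 days after 19 July 2033.
July has 31 days — 12 days to the end of July leaves 68.
August has 31 days (37 left).
September has 30 days (7 left).
7 days into October → 7 October 2033.

7 October 2033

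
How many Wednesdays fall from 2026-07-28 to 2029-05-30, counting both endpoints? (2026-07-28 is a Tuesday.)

149

2026-07-28 is a Tuesday; the first Wednesday on or after it is 2026-07-29 (1 day later).
From 2026-07-29 to 2029-05-30: 155 + 365 + 366 + 150 = 1036 days (rest of 2026, 2027, 2028, to 2029-05-30 in 2029).
1036 ÷ 7 = 148 full weeks with remainder 0, so 148 more Wednesdays after the first → 149.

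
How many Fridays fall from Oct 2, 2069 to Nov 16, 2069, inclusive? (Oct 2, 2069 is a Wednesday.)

Oct 2, 2069 is a Wednesday; the first Friday on or after it is Oct 4, 2069 (2 days later).
From Oct 4, 2069 to Nov 16, 2069: 27 + 16 = 43 days (rest of Oct, Nov).
43 ÷ 7 = 6 full weeks with remainder 1, so 6 more Fridays after the first → 7.

7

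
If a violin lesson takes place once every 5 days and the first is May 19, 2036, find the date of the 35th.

The 35th occurrence is 34 intervals after the first: 34 × 5 = 170 days after May 19, 2036.
May has 31 days — 12 days to the end of May leaves 158.
Jun has 30 days (128 left).
Jul has 31 days (97 left).
Aug has 31 days (66 left).
Sep has 30 days (36 left).
Oct has 31 days (5 left).
5 days into Nov → Nov 5, 2036.

Nov 5, 2036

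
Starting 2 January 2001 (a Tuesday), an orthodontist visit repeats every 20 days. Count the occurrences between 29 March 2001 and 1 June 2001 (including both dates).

Occurrences land 20·i days after 2 January 2001 for i = 0, 1, 2, …
29 March 2001 is 86 days after the start; 86 ÷ 20 = 4 remainder 6; since the remainder is 6, round up to i = 5. First occurrence in the window: #6 on 12 April 2001 (5×20 = 100 days in).
1 June 2001 is 150 days after the start; 150 ÷ 20 = 7 remainder 10. Last occurrence in the window: #8 on 22 May 2001.
Occurrences #6 through #8: 3 in total.

3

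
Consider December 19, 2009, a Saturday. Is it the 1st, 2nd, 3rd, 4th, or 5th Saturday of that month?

3rd

Day 19 falls in week ⌈19/7⌉ of the month.
Days 1–7 hold the 1st Saturday, 8–14 the 2nd, 15–21 the 3rd, 22–28 the 4th, 29–31 the 5th.
19 is in the range for the 3rd.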